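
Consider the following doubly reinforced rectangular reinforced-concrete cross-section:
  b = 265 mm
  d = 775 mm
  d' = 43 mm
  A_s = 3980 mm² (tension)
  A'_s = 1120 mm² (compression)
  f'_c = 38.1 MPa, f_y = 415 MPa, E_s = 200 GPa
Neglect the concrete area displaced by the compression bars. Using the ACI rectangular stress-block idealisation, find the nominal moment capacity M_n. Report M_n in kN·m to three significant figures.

Assume both tension and compression steel yield.
Net tension couple steel: A_s − A'_s = 2860 mm².
a = (A_s − A'_s) f_y / (0.85 f'_c b) = 1186900/(0.85 × 38.1 × 265) = 138.30 mm.
c = a/β₁ = 138.30/0.778 = 177.76 mm; ε'_s = 0.003(c − d')/c = 0.0023 ≥ f_y/E_s = 0.0021, so compression steel does yield.
M_n = (A_s − A'_s) f_y (d − a/2) + A'_s f_y (d − d') = [1186900 × (775 − 69.15) + 464800 × (775 − 43)] × 10⁻⁶ = 837.77 + 340.23 = 1178.00 kN·m.

M_n ≈ 1180 kN·m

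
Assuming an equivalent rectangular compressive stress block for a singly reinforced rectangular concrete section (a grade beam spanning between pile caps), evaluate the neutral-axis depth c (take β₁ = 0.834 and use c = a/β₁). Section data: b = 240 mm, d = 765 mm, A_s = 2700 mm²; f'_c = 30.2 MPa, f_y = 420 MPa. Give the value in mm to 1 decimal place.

T = A_s f_y = 2700 × 420 = 1134000 N = 1134 kN.
Setting C = 0.85 f'_c a b equal to T: a = 1134000/(0.85 × 30.2 × 240) = 184.067 mm.
With β₁ = 0.834, c = a/β₁ = 184.067/0.834 = 220.7 mm.

c ≈ 220.7 mm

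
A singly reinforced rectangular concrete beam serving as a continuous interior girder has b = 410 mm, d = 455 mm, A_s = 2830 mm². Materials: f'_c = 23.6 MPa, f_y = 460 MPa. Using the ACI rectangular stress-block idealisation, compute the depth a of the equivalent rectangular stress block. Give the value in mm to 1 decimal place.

T = A_s f_y = 2830 × 460 = 1301800 N = 1301.8 kN.
Setting C = 0.85 f'_c a b equal to T: a = 1301800/(0.85 × 23.6 × 410) = 158.3 mm.

a ≈ 158.3 mm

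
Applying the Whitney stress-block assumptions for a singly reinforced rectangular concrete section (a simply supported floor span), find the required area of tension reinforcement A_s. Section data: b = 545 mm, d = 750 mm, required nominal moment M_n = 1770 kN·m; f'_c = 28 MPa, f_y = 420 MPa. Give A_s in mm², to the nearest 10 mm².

With M_n = 0.85 f'_c a b (d − a/2), solve the quadratic for a:
a = d − √(d² − 2M_n/(0.85 f'_c b)) = 750 − √(750² − 2 × 1770×10⁶/(0.85 × 28 × 545)) = 211.87 mm.
A_s = 0.85 f'_c a b / f_y = 0.85 × 28 × 211.87 × 545 / 420 = 6543.3 mm².

A_s ≈ 6540 mm²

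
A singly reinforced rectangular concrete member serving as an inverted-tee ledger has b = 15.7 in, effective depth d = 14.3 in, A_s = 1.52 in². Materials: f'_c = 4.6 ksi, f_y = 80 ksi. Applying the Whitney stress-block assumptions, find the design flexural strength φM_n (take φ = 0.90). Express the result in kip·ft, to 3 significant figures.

T = A_s f_y = 1.52 × 80 = 121.6 kips.
a = T/(0.85 f'_c b) = 121.6/(0.85 × 4.6 × 15.7) = 1.981 in.
M_n = T(d − a/2) = 121.6 × (14.3 − 0.9905) = 1618.4 kip·in = 1618.4/12 = 134.87 kip·ft.
φM_n = 0.90 × 134.87 = 121.38 kip·ft.

φM_n ≈ 121 kip·ft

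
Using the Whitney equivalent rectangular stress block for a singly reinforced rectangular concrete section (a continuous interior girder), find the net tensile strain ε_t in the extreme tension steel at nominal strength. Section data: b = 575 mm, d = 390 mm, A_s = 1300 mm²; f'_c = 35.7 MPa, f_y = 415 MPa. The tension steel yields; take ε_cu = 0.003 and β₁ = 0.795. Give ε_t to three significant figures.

ε_t ≈ 0.0271

a = A_s f_y/(0.85 f'_c b) = 30.92 mm.
β₁ = 0.795, so c = a/β₁ = 30.92/0.795 = 38.89 mm.
From the linear strain diagram with ε_cu = 0.003: ε_t = 0.003 (d − c)/c = 0.003 × (390 − 38.89)/38.89 = 0.0271.
Since ε_t ≥ 0.005, the section is tension-controlled.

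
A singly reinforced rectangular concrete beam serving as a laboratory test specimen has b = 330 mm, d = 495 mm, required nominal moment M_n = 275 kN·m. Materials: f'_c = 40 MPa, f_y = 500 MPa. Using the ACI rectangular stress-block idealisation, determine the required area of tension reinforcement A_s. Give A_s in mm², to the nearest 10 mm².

A_s ≈ 1170 mm²

With M_n = 0.85 f'_c a b (d − a/2), solve the quadratic for a:
a = d − √(d² − 2M_n/(0.85 f'_c b)) = 495 − √(495² − 2 × 275×10⁶/(0.85 × 40 × 330)) = 52.28 mm.
A_s = 0.85 f'_c a b / f_y = 0.85 × 40 × 52.28 × 330 / 500 = 1173.2 mm².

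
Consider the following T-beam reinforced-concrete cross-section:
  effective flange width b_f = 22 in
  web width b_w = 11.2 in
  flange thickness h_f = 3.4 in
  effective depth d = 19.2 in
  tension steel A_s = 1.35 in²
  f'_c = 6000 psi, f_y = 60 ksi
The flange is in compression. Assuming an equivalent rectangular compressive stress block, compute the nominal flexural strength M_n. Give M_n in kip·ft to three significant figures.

Tension: T = A_s f_y = 1.35 × 60 = 81 kips.
Try a within the flange: a = T/(0.85 f'_c b_f) = 81/(0.85 × 6 × 22) = 0.722 in.
Since a = 0.722 ≤ h_f = 3.4 in, the stress block lies entirely in the flange; analyse as a rectangular beam of width b_f.
M_n = T(d − a/2) = 81 × (19.2 − 0.361) = 1526.0 kip·in.
M_n = 1526.0/12 = 127.17 kip·ft.

M_n ≈ 127 kip·ft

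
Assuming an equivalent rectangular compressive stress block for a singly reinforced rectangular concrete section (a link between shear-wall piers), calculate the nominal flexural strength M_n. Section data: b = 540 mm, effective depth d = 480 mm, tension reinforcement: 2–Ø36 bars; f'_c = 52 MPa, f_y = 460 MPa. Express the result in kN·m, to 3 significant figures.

M_n ≈ 431 kN·m

A_s = 2 × 1018 = 2036 mm².
T = A_s f_y = 2036 × 460 = 936560 N = 936.56 kN.
From C = T: a = T/(0.85 f'_c b) = 936560/(0.85 × 52 × 540) = 39.24 mm.
M_n = T(d − a/2) = 936.56 kN × (480 − 19.62) mm = 431.17 kN·m.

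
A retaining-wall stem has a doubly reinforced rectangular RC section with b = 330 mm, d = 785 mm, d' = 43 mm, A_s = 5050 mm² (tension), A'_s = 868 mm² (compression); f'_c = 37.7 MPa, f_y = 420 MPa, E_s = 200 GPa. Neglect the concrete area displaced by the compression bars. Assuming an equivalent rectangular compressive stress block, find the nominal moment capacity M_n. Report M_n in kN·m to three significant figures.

Assume both tension and compression steel yield.
Net tension couple steel: A_s − A'_s = 4182 mm².
a = (A_s − A'_s) f_y / (0.85 f'_c b) = 1756440/(0.85 × 37.7 × 330) = 166.10 mm.
c = a/β₁ = 166.10/0.781 = 212.68 mm; ε'_s = 0.003(c − d')/c = 0.0024 ≥ f_y/E_s = 0.0021, so compression steel does yield.
M_n = (A_s − A'_s) f_y (d − a/2) + A'_s f_y (d − d') = [1756440 × (785 − 83.05) + 364560 × (785 − 43)] × 10⁻⁶ = 1232.93 + 270.50 = 1503.43 kN·m.

M_n ≈ 1500 kN·m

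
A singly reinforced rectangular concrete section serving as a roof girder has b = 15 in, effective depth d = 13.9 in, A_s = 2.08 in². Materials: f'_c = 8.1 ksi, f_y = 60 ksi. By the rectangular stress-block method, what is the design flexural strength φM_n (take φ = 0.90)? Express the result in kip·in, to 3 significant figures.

T = A_s f_y = 2.08 × 60 = 124.8 kips.
a = T/(0.85 f'_c b) = 124.8/(0.85 × 8.1 × 15) = 1.208 in.
M_n = T(d − a/2) = 124.8 × (13.9 − 0.604) = 1659.3 kip·in.
φM_n = 0.90 × 1659.3 = 1493.4 kip·in.

φM_n ≈ 1490 kip·in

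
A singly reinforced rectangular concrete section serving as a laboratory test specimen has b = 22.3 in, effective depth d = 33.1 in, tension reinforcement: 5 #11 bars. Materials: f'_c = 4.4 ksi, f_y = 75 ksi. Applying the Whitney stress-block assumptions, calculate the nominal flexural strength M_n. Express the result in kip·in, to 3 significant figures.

A_s = 5 × 1.56 = 7.8 in².
T = A_s f_y = 7.8 × 75 = 585 kips.
a = T/(0.85 f'_c b) = 585/(0.85 × 4.4 × 22.3) = 7.014 in.
M_n = T(d − a/2) = 585 × (33.1 − 3.507) = 17311.9 kip·in.

M_n ≈ 17300 kip·in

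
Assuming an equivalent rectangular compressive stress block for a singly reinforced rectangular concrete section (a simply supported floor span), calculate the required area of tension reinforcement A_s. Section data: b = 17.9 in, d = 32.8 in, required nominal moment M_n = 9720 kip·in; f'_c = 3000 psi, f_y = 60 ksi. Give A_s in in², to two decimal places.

From M_n = 0.85 f'_c a b (d − a/2):
a = d − √(d² − 2M_n/(0.85 f'_c b)) = 32.8 − √(32.8² − 2 × 9720/(0.85 × 3 × 17.9)) = 7.306 in.
A_s = 0.85 f'_c a b / f_y = 0.85 × 3 × 7.306 × 17.9 / 60 = 5.558 in².

A_s ≈ 5.56 in²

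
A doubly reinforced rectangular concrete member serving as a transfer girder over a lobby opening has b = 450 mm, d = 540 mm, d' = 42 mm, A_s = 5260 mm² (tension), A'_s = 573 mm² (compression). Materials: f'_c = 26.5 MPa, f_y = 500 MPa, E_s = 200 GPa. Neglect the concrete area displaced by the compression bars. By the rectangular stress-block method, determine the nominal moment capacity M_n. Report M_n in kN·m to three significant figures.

M_n ≈ 1140 kN·m

Assume both tension and compression steel yield.
Net tension couple steel: A_s − A'_s = 4687 mm².
a = (A_s − A'_s) f_y / (0.85 f'_c b) = 2343500/(0.85 × 26.5 × 450) = 231.20 mm.
c = a/β₁ = 231.20/0.85 = 272.00 mm; ε'_s = 0.003(c − d')/c = 0.0025 ≥ f_y/E_s = 0.0025, so compression steel does yield.
M_n = (A_s − A'_s) f_y (d − a/2) + A'_s f_y (d − d') = [2343500 × (540 − 115.6) + 286500 × (540 − 42)] × 10⁻⁶ = 994.58 + 142.68 = 1137.26 kN·m.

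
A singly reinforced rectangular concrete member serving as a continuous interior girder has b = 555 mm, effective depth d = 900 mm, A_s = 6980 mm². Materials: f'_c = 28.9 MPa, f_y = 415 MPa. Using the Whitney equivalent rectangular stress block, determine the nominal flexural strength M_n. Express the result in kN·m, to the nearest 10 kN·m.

M_n ≈ 2300 kN·m

T = A_s f_y = 6980 × 415 = 2896700 N = 2896.7 kN.
From C = T: a = T/(0.85 f'_c b) = 2896700/(0.85 × 28.9 × 555) = 212.47 mm.
M_n = T(d − a/2) = 2896.7 kN × (900 − 106.235) mm = 2299.30 kN·m.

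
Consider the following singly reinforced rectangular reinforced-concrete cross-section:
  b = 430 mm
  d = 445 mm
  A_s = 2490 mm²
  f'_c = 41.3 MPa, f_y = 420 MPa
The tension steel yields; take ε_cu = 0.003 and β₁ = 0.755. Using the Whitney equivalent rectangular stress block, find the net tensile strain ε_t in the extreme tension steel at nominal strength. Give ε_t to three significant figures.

a = A_s f_y/(0.85 f'_c b) = 69.28 mm.
β₁ = 0.755, so c = a/β₁ = 69.28/0.755 = 91.76 mm.
From the linear strain diagram with ε_cu = 0.003: ε_t = 0.003 (d − c)/c = 0.003 × (445 − 91.76)/91.76 = 0.0115.
Since ε_t ≥ 0.005, the section is tension-controlled.

ε_t ≈ 0.0115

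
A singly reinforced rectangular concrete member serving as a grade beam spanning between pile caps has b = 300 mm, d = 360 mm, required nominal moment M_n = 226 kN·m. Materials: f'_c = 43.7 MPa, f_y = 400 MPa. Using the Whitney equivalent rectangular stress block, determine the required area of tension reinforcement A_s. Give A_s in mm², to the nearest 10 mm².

A_s ≈ 1720 mm²

With M_n = 0.85 f'_c a b (d − a/2), solve the quadratic for a:
a = d − √(d² − 2M_n/(0.85 f'_c b)) = 360 − √(360² − 2 × 226×10⁶/(0.85 × 43.7 × 300)) = 61.61 mm.
A_s = 0.85 f'_c a b / f_y = 0.85 × 43.7 × 61.61 × 300 / 400 = 1716.4 mm².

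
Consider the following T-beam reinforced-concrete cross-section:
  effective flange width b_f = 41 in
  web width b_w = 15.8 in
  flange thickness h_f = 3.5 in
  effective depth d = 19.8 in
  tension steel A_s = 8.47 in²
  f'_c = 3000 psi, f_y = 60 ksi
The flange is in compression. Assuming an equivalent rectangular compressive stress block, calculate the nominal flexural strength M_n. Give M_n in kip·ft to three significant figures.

M_n ≈ 723 kip·ft

Tension: T = A_s f_y = 8.47 × 60 = 508.2 kips.
Try a within the flange: a = T/(0.85 f'_c b_f) = 508.2/(0.85 × 3 × 41) = 4.861 in.
a = 4.861 > h_f = 3.5 in: the block extends into the web. Split into flange-overhang and web parts.
C_f = 0.85 f'_c (b_f − b_w) h_f = 0.85 × 3 × (41 − 15.8) × 3.5 = 224.9 kips.
Remaining web compression depth: a_w = (T − C_f)/(0.85 f'_c b_w) = (508.2 − 224.9)/(0.85 × 3 × 15.8) = 7.032 in.
M_n = C_f(d − h_f/2) + (T − C_f)(d − a_w/2) = 224.9 × (19.8 − 1.75) + 283.3 × (19.8 − 3.516) = 4059.4 + 4613.3 = 8672.7 kip·in.
M_n = 8672.7/12 = 722.73 kip·ft.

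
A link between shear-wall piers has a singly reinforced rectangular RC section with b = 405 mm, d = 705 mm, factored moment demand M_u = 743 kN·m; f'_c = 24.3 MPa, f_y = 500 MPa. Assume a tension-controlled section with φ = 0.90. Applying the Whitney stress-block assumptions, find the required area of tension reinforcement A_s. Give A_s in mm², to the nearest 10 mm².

M_n = M_u/φ = 743/0.90 = 825.556 kN·m.
With M_n = 0.85 f'_c a b (d − a/2), solve the quadratic for a:
a = d − √(d² − 2M_n/(0.85 f'_c b)) = 705 − √(705² − 2 × 825.556×10⁶/(0.85 × 24.3 × 405)) = 157.60 mm.
A_s = 0.85 f'_c a b / f_y = 0.85 × 24.3 × 157.60 × 405 / 500 = 2636.7 mm².

A_s ≈ 2640 mm²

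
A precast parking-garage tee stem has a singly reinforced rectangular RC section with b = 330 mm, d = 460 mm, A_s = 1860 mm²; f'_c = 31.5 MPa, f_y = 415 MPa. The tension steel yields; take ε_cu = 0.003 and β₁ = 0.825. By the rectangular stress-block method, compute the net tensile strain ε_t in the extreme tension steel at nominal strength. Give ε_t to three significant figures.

a = A_s f_y/(0.85 f'_c b) = 87.36 mm.
β₁ = 0.825, so c = a/β₁ = 87.36/0.825 = 105.89 mm.
From the linear strain diagram with ε_cu = 0.003: ε_t = 0.003 (d − c)/c = 0.003 × (460 − 105.89)/105.89 = 0.0100.
Since ε_t ≥ 0.005, the section is tension-controlled.

ε_t ≈ 0.0100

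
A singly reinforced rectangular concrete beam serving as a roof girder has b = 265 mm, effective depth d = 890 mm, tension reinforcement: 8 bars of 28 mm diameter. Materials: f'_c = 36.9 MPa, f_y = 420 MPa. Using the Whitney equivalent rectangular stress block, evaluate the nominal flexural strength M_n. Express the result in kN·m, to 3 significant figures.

A_s = 8 × 616 = 4928 mm².
T = A_s f_y = 4928 × 420 = 2069760 N = 2069.76 kN.
From C = T: a = T/(0.85 f'_c b) = 2069760/(0.85 × 36.9 × 265) = 249.02 mm.
M_n = T(d − a/2) = 2069.76 kN × (890 − 124.51) mm = 1584.38 kN·m.

M_n ≈ 1580 kN·m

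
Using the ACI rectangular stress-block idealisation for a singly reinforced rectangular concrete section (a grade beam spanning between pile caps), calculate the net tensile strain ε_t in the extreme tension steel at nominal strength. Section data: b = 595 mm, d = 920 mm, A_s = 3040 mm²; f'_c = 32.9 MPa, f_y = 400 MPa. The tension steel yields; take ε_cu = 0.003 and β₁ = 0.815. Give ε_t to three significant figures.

ε_t ≈ 0.0278

a = A_s f_y/(0.85 f'_c b) = 73.08 mm.
β₁ = 0.815, so c = a/β₁ = 73.08/0.815 = 89.67 mm.
From the linear strain diagram with ε_cu = 0.003: ε_t = 0.003 (d − c)/c = 0.003 × (920 − 89.67)/89.67 = 0.0278.
Since ε_t ≥ 0.005, the section is tension-controlled.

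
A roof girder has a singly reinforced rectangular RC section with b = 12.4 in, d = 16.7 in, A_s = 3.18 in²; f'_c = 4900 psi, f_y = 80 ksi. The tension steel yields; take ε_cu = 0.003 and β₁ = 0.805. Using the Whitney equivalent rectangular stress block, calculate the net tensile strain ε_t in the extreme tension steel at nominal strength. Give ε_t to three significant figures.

a = A_s f_y/(0.85 f'_c b) = 4.926 in.
β₁ = 0.805, so c = a/β₁ = 4.926/0.805 = 6.119 in.
From the linear strain diagram with ε_cu = 0.003: ε_t = 0.003 (d − c)/c = 0.003 × (16.7 − 6.119)/6.119 = 0.00519.
Since ε_t ≥ 0.005, the section is tension-controlled.

ε_t ≈ 0.00519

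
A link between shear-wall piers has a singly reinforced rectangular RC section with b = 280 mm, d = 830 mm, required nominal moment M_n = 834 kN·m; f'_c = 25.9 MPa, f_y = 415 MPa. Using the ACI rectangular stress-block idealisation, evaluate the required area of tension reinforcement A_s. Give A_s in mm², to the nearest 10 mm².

A_s ≈ 2720 mm²

With M_n = 0.85 f'_c a b (d − a/2), solve the quadratic for a:
a = d − √(d² − 2M_n/(0.85 f'_c b)) = 830 − √(830² − 2 × 834×10⁶/(0.85 × 25.9 × 280)) = 183.23 mm.
A_s = 0.85 f'_c a b / f_y = 0.85 × 25.9 × 183.23 × 280 / 415 = 2721.6 mm².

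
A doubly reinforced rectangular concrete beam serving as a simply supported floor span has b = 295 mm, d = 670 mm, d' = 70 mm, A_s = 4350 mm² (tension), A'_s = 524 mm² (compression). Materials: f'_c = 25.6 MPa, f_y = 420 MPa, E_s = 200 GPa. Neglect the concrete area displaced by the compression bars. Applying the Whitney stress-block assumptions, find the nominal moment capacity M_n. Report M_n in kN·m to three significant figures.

Assume both tension and compression steel yield.
Net tension couple steel: A_s − A'_s = 3826 mm².
a = (A_s − A'_s) f_y / (0.85 f'_c b) = 1606920/(0.85 × 25.6 × 295) = 250.33 mm.
c = a/β₁ = 250.33/0.85 = 294.51 mm; ε'_s = 0.003(c − d')/c = 0.0023 ≥ f_y/E_s = 0.0021, so compression steel does yield.
M_n = (A_s − A'_s) f_y (d − a/2) + A'_s f_y (d − d') = [1606920 × (670 − 125.165) + 220080 × (670 − 70)] × 10⁻⁶ = 875.51 + 132.05 = 1007.56 kN·m.

M_n ≈ 1010 kN·m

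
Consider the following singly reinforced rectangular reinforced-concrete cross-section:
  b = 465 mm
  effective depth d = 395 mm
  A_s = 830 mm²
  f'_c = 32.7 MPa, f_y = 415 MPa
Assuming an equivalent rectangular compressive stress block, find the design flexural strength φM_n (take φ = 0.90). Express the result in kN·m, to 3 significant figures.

φM_n ≈ 118 kN·m

T = A_s f_y = 830 × 415 = 344450 N = 344.45 kN.
From C = T: a = T/(0.85 f'_c b) = 344450/(0.85 × 32.7 × 465) = 26.65 mm.
M_n = T(d − a/2) = 344.45 kN × (395 − 13.325) mm = 131.47 kN·m.
φM_n = 0.90 × 131.47 = 118.32 kN·m.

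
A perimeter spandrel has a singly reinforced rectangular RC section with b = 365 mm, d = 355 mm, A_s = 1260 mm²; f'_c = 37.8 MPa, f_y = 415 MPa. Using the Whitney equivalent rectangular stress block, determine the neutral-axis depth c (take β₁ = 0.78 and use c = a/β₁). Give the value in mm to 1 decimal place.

c ≈ 57.2 mm

T = A_s f_y = 1260 × 415 = 522900 N = 522.9 kN.
Setting C = 0.85 f'_c a b equal to T: a = 522900/(0.85 × 37.8 × 365) = 44.588 mm.
With β₁ = 0.78, c = a/β₁ = 44.588/0.78 = 57.2 mm.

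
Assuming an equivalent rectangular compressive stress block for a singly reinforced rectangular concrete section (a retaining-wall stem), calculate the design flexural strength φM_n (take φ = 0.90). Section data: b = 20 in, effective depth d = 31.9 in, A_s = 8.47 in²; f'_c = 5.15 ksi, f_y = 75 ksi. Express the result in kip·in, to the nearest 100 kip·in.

φM_n ≈ 16200 kip·in

T = A_s f_y = 8.47 × 75 = 635.25 kips.
a = T/(0.85 f'_c b) = 635.25/(0.85 × 5.15 × 20) = 7.256 in.
M_n = T(d − a/2) = 635.25 × (31.9 − 3.628) = 17959.8 kip·in.
φM_n = 0.90 × 17959.8 = 16163.8 kip·in.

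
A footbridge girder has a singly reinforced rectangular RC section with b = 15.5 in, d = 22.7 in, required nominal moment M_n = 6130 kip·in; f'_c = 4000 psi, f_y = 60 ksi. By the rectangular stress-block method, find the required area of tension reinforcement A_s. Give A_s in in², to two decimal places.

From M_n = 0.85 f'_c a b (d − a/2):
a = d − √(d² − 2M_n/(0.85 f'_c b)) = 22.7 − √(22.7² − 2 × 6130/(0.85 × 4 × 15.5)) = 5.888 in.
A_s = 0.85 f'_c a b / f_y = 0.85 × 4 × 5.888 × 15.5 / 60 = 5.172 in².

A_s ≈ 5.17 in²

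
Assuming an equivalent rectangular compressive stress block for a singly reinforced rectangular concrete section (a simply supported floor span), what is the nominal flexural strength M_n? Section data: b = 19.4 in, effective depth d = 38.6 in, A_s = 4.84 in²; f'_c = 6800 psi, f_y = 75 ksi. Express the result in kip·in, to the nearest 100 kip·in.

M_n ≈ 13400 kip·in

T = A_s f_y = 4.84 × 75 = 363 kips.
a = T/(0.85 f'_c b) = 363/(0.85 × 6.8 × 19.4) = 3.237 in.
M_n = T(d − a/2) = 363 × (38.6 − 1.6185) = 13424.3 kip·in.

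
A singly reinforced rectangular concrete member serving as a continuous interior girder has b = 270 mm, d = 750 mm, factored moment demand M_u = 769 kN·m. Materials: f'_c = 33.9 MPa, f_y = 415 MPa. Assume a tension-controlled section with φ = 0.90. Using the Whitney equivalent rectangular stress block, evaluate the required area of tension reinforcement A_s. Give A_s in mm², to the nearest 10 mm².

M_n = M_u/φ = 769/0.90 = 854.444 kN·m.
With M_n = 0.85 f'_c a b (d − a/2), solve the quadratic for a:
a = d − √(d² − 2M_n/(0.85 f'_c b)) = 750 − √(750² − 2 × 854.444×10⁶/(0.85 × 33.9 × 270)) = 164.47 mm.
A_s = 0.85 f'_c a b / f_y = 0.85 × 33.9 × 164.47 × 270 / 415 = 3083.3 mm².

A_s ≈ 3080 mm²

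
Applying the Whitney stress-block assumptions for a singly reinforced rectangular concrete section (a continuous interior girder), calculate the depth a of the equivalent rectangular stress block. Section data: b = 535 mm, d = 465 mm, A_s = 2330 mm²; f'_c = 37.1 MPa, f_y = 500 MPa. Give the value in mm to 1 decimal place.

T = A_s f_y = 2330 × 500 = 1165000 N = 1165 kN.
Setting C = 0.85 f'_c a b equal to T: a = 1165000/(0.85 × 37.1 × 535) = 69.1 mm.

a ≈ 69.1 mm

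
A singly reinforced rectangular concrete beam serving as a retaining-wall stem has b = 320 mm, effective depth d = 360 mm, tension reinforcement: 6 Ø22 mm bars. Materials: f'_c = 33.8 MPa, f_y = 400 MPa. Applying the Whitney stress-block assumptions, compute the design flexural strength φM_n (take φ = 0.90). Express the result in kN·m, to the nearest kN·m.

φM_n ≈ 255 kN·m

A_s = 6 × 380 = 2280 mm².
T = A_s f_y = 2280 × 400 = 912000 N = 912 kN.
From C = T: a = T/(0.85 f'_c b) = 912000/(0.85 × 33.8 × 320) = 99.20 mm.
M_n = T(d − a/2) = 912 kN × (360 − 49.6) mm = 283.08 kN·m.
φM_n = 0.90 × 283.08 = 254.77 kN·m.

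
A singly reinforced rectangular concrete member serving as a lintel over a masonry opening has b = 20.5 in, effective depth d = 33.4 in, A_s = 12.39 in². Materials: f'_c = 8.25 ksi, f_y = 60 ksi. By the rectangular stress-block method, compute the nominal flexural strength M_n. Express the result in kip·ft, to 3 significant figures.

T = A_s f_y = 12.39 × 60 = 743.4 kips.
a = T/(0.85 f'_c b) = 743.4/(0.85 × 8.25 × 20.5) = 5.171 in.
M_n = T(d − a/2) = 743.4 × (33.4 − 2.5855) = 22907.5 kip·in = 22907.5/12 = 1908.96 kip·ft.

M_n ≈ 1910 kip·ft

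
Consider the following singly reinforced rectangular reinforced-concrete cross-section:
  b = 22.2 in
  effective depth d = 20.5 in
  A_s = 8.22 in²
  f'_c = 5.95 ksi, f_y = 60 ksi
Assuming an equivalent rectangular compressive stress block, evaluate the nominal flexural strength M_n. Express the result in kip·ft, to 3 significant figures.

M_n ≈ 752 kip·ft

T = A_s f_y = 8.22 × 60 = 493.2 kips.
a = T/(0.85 f'_c b) = 493.2/(0.85 × 5.95 × 22.2) = 4.393 in.
M_n = T(d − a/2) = 493.2 × (20.5 − 2.1965) = 9027.3 kip·in = 9027.3/12 = 752.28 kip·ft.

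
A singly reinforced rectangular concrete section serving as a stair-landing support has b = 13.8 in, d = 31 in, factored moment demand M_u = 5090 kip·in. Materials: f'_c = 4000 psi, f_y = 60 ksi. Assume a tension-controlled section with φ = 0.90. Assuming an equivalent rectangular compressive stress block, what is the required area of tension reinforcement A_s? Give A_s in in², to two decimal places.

M_n = M_u/φ = 5090/0.90 = 5655.56 kip·in.
From M_n = 0.85 f'_c a b (d − a/2):
a = d − √(d² − 2M_n/(0.85 f'_c b)) = 31 − √(31² − 2 × 5655.56/(0.85 × 4 × 13.8)) = 4.169 in.
A_s = 0.85 f'_c a b / f_y = 0.85 × 4 × 4.169 × 13.8 / 60 = 3.260 in².

A_s ≈ 3.26 in²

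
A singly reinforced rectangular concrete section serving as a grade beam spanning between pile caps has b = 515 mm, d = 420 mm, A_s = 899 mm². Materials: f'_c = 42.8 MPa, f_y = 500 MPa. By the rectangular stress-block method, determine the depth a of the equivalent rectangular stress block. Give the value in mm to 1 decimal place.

a ≈ 24.0 mm

T = A_s f_y = 899 × 500 = 449500 N = 449.5 kN.
Setting C = 0.85 f'_c a b equal to T: a = 449500/(0.85 × 42.8 × 515) = 24.0 mm.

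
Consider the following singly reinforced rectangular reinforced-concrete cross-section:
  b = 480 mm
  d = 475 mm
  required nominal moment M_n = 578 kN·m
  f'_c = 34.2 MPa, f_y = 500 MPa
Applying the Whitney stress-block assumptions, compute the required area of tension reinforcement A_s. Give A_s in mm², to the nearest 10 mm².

A_s ≈ 2710 mm²

With M_n = 0.85 f'_c a b (d − a/2), solve the quadratic for a:
a = d − √(d² − 2M_n/(0.85 f'_c b)) = 475 − √(475² − 2 × 578×10⁶/(0.85 × 34.2 × 480)) = 97.14 mm.
A_s = 0.85 f'_c a b / f_y = 0.85 × 34.2 × 97.14 × 480 / 500 = 2710.9 mm².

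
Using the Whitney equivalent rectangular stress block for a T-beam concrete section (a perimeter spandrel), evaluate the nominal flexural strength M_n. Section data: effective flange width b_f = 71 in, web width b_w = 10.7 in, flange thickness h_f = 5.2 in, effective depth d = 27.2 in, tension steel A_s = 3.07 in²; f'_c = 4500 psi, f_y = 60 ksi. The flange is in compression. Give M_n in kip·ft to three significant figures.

Tension: T = A_s f_y = 3.07 × 60 = 184.2 kips.
Try a within the flange: a = T/(0.85 f'_c b_f) = 184.2/(0.85 × 4.5 × 71) = 0.678 in.
Since a = 0.678 ≤ h_f = 5.2 in, the stress block lies entirely in the flange; analyse as a rectangular beam of width b_f.
M_n = T(d − a/2) = 184.2 × (27.2 − 0.339) = 4947.8 kip·in.
M_n = 4947.8/12 = 412.32 kip·ft.

M_n ≈ 412 kip·ft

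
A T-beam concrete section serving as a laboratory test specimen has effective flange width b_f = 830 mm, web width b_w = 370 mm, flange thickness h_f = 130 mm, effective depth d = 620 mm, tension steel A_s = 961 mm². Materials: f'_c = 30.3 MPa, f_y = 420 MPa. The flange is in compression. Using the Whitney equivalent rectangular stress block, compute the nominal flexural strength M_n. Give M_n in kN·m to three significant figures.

Tension: T = A_s f_y = 961 × 420 = 403620 N.
Try a within the flange: a = T/(0.85 f'_c b_f) = 403620/(0.85 × 30.3 × 830) = 18.88 mm.
Since a = 18.88 ≤ h_f = 130 mm, the stress block lies entirely in the flange; analyse as a rectangular beam of width b_f.
M_n = T(d − a/2) = 403620 × (620 − 9.44) = 246.43 × 10⁶ N·mm.
M_n = 246.43 kN·m.

M_n ≈ 246 kN·m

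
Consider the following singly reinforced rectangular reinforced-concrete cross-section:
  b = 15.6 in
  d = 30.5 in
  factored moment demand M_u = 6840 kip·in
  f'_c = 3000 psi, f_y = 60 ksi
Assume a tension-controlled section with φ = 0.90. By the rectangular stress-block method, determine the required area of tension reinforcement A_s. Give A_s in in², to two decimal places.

M_n = M_u/φ = 6840/0.90 = 7600 kip·in.
From M_n = 0.85 f'_c a b (d − a/2):
a = d − √(d² − 2M_n/(0.85 f'_c b)) = 30.5 − √(30.5² − 2 × 7600/(0.85 × 3 × 15.6)) = 7.087 in.
A_s = 0.85 f'_c a b / f_y = 0.85 × 3 × 7.087 × 15.6 / 60 = 4.699 in².

A_s ≈ 4.70 in²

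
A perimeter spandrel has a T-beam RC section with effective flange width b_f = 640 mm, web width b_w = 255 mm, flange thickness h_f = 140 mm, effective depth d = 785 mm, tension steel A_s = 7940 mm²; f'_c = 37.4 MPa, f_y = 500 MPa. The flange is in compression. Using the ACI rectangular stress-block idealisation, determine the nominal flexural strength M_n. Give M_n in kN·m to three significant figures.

Tension: T = A_s f_y = 7940 × 500 = 3970000 N.
Try a within the flange: a = T/(0.85 f'_c b_f) = 3970000/(0.85 × 37.4 × 640) = 195.13 mm.
a = 195.13 > h_f = 140 mm: the block extends into the web. Split into flange-overhang and web parts.
C_f = 0.85 f'_c (b_f − b_w) h_f = 0.85 × 37.4 × (640 − 255) × 140 = 1713481 N.
Remaining web compression depth: a_w = (T − C_f)/(0.85 f'_c b_w) = (3970000 − 1713481)/(0.85 × 37.4 × 255) = 278.36 mm.
M_n = C_f(d − h_f/2) + (T − C_f)(d − a_w/2) = 1713481 × (785 − 70) + 2256519 × (785 − 139.18) = 1225.14 + 1457.31 = 2682.45 × 10⁶ N·mm.
M_n = 2682.45 kN·m.

M_n ≈ 2680 kN·m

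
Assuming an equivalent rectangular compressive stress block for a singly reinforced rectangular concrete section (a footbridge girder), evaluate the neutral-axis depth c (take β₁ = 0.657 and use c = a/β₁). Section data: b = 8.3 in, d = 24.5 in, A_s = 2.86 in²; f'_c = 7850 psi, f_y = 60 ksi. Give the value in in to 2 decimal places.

c ≈ 4.72 in

T = A_s f_y = 2.86 × 60 = 171.6 kips.
a = T/(0.85 f'_c b) = 171.6/(0.85 × 7.85 × 8.3) = 3.0985 in.
With β₁ = 0.657, c = a/β₁ = 3.0985/0.657 = 4.72 in.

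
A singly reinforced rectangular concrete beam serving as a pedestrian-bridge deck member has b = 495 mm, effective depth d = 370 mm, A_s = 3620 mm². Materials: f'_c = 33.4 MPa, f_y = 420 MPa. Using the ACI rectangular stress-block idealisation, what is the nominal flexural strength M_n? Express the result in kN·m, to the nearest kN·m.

M_n ≈ 480 kN·m

T = A_s f_y = 3620 × 420 = 1520400 N = 1520.4 kN.
From C = T: a = T/(0.85 f'_c b) = 1520400/(0.85 × 33.4 × 495) = 108.19 mm.
M_n = T(d − a/2) = 1520.4 kN × (370 − 54.095) mm = 480.30 kN·m.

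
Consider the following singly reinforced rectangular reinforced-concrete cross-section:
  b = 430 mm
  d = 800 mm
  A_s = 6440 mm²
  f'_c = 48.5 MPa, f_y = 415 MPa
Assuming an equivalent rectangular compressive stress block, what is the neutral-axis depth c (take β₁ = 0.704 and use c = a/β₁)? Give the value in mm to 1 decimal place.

c ≈ 214.2 mm

T = A_s f_y = 6440 × 415 = 2672600 N = 2672.6 kN.
Setting C = 0.85 f'_c a b equal to T: a = 2672600/(0.85 × 48.5 × 430) = 150.766 mm.
With β₁ = 0.704, c = a/β₁ = 150.766/0.704 = 214.2 mm.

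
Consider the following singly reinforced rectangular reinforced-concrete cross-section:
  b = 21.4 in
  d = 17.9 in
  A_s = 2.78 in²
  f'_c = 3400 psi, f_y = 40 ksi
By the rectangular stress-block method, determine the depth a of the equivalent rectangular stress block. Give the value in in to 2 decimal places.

a ≈ 1.80 in

T = A_s f_y = 2.78 × 40 = 111.2 kips.
a = T/(0.85 f'_c b) = 111.2/(0.85 × 3.4 × 21.4) = 1.80 in.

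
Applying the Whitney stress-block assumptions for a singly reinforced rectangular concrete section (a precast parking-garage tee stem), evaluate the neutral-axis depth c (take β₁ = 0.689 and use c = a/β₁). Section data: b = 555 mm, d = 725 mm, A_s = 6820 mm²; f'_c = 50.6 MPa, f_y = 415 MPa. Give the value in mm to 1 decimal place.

c ≈ 172.1 mm

T = A_s f_y = 6820 × 415 = 2830300 N = 2830.3 kN.
Setting C = 0.85 f'_c a b equal to T: a = 2830300/(0.85 × 50.6 × 555) = 118.569 mm.
With β₁ = 0.689, c = a/β₁ = 118.569/0.689 = 172.1 mm.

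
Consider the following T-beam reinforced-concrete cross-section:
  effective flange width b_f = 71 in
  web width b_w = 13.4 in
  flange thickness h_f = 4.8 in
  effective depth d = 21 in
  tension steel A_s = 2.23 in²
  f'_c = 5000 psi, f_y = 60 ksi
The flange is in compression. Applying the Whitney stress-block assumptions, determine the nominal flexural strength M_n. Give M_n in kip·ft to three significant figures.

Tension: T = A_s f_y = 2.23 × 60 = 133.8 kips.
Try a within the flange: a = T/(0.85 f'_c b_f) = 133.8/(0.85 × 5 × 71) = 0.443 in.
Since a = 0.443 ≤ h_f = 4.8 in, the stress block lies entirely in the flange; analyse as a rectangular beam of width b_f.
M_n = T(d − a/2) = 133.8 × (21 − 0.2215) = 2780.2 kip·in.
M_n = 2780.2/12 = 231.68 kip·ft.

M_n ≈ 232 kip·ft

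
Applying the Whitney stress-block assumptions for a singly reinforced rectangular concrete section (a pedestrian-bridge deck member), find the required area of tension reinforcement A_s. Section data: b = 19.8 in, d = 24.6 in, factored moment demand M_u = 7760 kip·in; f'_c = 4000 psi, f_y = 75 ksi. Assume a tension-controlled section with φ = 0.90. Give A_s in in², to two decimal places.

A_s ≈ 5.31 in²

M_n = M_u/φ = 7760/0.90 = 8622.22 kip·in.
From M_n = 0.85 f'_c a b (d − a/2):
a = d − √(d² − 2M_n/(0.85 f'_c b)) = 24.6 − √(24.6² − 2 × 8622.22/(0.85 × 4 × 19.8)) = 5.918 in.
A_s = 0.85 f'_c a b / f_y = 0.85 × 4 × 5.918 × 19.8 / 75 = 5.312 in².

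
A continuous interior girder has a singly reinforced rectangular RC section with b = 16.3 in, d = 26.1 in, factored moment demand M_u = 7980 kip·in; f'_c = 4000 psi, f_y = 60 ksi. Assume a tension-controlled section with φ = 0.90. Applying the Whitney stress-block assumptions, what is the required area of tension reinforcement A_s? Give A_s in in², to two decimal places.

A_s ≈ 6.55 in²

M_n = M_u/φ = 7980/0.90 = 8866.67 kip·in.
From M_n = 0.85 f'_c a b (d − a/2):
a = d − √(d² − 2M_n/(0.85 f'_c b)) = 26.1 − √(26.1² − 2 × 8866.67/(0.85 × 4 × 16.3)) = 7.094 in.
A_s = 0.85 f'_c a b / f_y = 0.85 × 4 × 7.094 × 16.3 / 60 = 6.552 in².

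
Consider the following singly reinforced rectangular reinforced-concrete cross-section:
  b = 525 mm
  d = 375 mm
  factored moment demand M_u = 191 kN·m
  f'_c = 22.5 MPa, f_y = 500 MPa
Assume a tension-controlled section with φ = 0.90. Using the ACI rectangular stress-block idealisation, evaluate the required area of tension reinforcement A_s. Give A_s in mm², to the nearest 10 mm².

M_n = M_u/φ = 191/0.90 = 212.222 kN·m.
With M_n = 0.85 f'_c a b (d − a/2), solve the quadratic for a:
a = d − √(d² − 2M_n/(0.85 f'_c b)) = 375 − √(375² − 2 × 212.222×10⁶/(0.85 × 22.5 × 525)) = 61.39 mm.
A_s = 0.85 f'_c a b / f_y = 0.85 × 22.5 × 61.39 × 525 / 500 = 1232.8 mm².

A_s ≈ 1230 mm²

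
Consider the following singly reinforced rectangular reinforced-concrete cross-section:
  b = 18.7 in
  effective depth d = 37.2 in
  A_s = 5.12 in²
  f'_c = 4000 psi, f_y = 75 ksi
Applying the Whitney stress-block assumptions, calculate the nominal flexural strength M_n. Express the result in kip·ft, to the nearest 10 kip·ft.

M_n ≈ 1090 kip·ft

T = A_s f_y = 5.12 × 75 = 384 kips.
a = T/(0.85 f'_c b) = 384/(0.85 × 4 × 18.7) = 6.040 in.
M_n = T(d − a/2) = 384 × (37.2 − 3.02) = 13125.1 kip·in = 13125.1/12 = 1093.76 kip·ft.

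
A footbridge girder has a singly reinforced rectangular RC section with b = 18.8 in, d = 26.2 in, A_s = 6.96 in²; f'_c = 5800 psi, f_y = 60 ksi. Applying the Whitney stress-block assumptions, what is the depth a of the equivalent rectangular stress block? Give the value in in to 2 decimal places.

T = A_s f_y = 6.96 × 60 = 417.6 kips.
a = T/(0.85 f'_c b) = 417.6/(0.85 × 5.8 × 18.8) = 4.51 in.

a ≈ 4.51 in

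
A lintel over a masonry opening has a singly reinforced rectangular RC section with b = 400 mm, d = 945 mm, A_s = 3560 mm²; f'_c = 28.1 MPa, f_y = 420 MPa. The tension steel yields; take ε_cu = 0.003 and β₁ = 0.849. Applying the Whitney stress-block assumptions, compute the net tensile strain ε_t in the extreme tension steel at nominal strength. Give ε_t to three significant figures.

ε_t ≈ 0.0124

a = A_s f_y/(0.85 f'_c b) = 156.50 mm.
β₁ = 0.849, so c = a/β₁ = 156.50/0.849 = 184.33 mm.
From the linear strain diagram with ε_cu = 0.003: ε_t = 0.003 (d − c)/c = 0.003 × (945 − 184.33)/184.33 = 0.0124.
Since ε_t ≥ 0.005, the section is tension-controlled.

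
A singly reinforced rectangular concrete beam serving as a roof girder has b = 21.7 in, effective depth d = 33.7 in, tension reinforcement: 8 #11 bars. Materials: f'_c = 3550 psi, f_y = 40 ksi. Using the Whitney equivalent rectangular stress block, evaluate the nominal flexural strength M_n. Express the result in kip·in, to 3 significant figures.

A_s = 8 × 1.56 = 12.48 in².
T = A_s f_y = 12.48 × 40 = 499.2 kips.
a = T/(0.85 f'_c b) = 499.2/(0.85 × 3.55 × 21.7) = 7.624 in.
M_n = T(d − a/2) = 499.2 × (33.7 − 3.812) = 14920.1 kip·in.

M_n ≈ 14900 kip·in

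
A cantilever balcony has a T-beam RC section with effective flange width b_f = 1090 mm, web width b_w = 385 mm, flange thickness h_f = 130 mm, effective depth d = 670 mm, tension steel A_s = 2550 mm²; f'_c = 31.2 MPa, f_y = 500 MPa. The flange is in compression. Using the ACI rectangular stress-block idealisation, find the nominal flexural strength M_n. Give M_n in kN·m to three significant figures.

M_n ≈ 826 kN·m

Tension: T = A_s f_y = 2550 × 500 = 1275000 N.
Try a within the flange: a = T/(0.85 f'_c b_f) = 1275000/(0.85 × 31.2 × 1090) = 44.11 mm.
Since a = 44.11 ≤ h_f = 130 mm, the stress block lies entirely in the flange; analyse as a rectangular beam of width b_f.
M_n = T(d − a/2) = 1275000 × (670 − 22.055) = 826.13 × 10⁶ N·mm.
M_n = 826.13 kN·m.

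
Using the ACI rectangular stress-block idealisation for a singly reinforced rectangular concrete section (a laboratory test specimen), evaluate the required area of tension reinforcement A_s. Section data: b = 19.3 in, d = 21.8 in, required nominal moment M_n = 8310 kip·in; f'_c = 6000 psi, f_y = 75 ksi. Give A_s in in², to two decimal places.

From M_n = 0.85 f'_c a b (d − a/2):
a = d − √(d² − 2M_n/(0.85 f'_c b)) = 21.8 − √(21.8² − 2 × 8310/(0.85 × 6 × 19.3)) = 4.296 in.
A_s = 0.85 f'_c a b / f_y = 0.85 × 6 × 4.296 × 19.3 / 75 = 5.638 in².

A_s ≈ 5.64 in²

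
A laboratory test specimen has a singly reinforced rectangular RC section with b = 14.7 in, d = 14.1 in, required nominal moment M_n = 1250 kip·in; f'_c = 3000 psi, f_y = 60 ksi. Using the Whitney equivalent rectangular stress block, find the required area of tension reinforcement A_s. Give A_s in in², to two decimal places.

From M_n = 0.85 f'_c a b (d − a/2):
a = d − √(d² − 2M_n/(0.85 f'_c b)) = 14.1 − √(14.1² − 2 × 1250/(0.85 × 3 × 14.7)) = 2.606 in.
A_s = 0.85 f'_c a b / f_y = 0.85 × 3 × 2.606 × 14.7 / 60 = 1.628 in².

A_s ≈ 1.63 in²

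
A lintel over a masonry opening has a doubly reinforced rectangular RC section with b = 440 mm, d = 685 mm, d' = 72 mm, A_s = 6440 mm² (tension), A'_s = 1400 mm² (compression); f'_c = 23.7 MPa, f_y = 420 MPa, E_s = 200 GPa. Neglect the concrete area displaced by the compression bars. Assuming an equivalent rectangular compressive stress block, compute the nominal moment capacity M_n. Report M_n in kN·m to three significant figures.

M_n ≈ 1560 kN·m

Assume both tension and compression steel yield.
Net tension couple steel: A_s − A'_s = 5040 mm².
a = (A_s − A'_s) f_y / (0.85 f'_c b) = 2116800/(0.85 × 23.7 × 440) = 238.81 mm.
c = a/β₁ = 238.81/0.85 = 280.95 mm; ε'_s = 0.003(c − d')/c = 0.0022 ≥ f_y/E_s = 0.0021, so compression steel does yield.
M_n = (A_s − A'_s) f_y (d − a/2) + A'_s f_y (d − d') = [2116800 × (685 − 119.405) + 588000 × (685 − 72)] × 10⁻⁶ = 1197.25 + 360.44 = 1557.69 kN·m.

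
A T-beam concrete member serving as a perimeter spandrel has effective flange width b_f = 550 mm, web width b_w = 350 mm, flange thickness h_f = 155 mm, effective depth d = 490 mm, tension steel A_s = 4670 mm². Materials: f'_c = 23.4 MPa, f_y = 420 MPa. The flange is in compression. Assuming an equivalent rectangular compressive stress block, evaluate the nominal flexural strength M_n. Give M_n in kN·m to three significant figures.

M_n ≈ 783 kN·m

Tension: T = A_s f_y = 4670 × 420 = 1961400 N.
Try a within the flange: a = T/(0.85 f'_c b_f) = 1961400/(0.85 × 23.4 × 550) = 179.30 mm.
a = 179.30 > h_f = 155 mm: the block extends into the web. Split into flange-overhang and web parts.
C_f = 0.85 f'_c (b_f − b_w) h_f = 0.85 × 23.4 × (550 − 350) × 155 = 616590 N.
Remaining web compression depth: a_w = (T − C_f)/(0.85 f'_c b_w) = (1961400 − 616590)/(0.85 × 23.4 × 350) = 193.18 mm.
M_n = C_f(d − h_f/2) + (T − C_f)(d − a_w/2) = 616590 × (490 − 77.5) + 1344810 × (490 − 96.59) = 254.34 + 529.06 = 783.40 × 10⁶ N·mm.
M_n = 783.40 kN·m.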